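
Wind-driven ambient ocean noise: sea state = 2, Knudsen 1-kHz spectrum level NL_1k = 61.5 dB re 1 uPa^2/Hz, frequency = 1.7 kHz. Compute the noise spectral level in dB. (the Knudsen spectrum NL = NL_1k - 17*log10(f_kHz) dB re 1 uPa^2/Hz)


NL = NL_1k - 17*log10(f_kHz) = 61.5 - 17*log10(1.7) = 61.5 - (3.92) = 57.58

57.58 dB


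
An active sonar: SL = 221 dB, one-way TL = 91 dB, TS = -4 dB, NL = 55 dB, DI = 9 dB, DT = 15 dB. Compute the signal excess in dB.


-26 dB


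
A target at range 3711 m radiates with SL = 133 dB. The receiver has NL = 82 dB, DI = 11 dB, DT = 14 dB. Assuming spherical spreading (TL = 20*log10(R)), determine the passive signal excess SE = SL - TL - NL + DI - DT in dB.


-23.39 dB


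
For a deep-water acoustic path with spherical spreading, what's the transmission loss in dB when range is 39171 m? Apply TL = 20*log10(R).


91.86 dB


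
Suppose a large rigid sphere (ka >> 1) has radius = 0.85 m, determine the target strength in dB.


-7.43 dB


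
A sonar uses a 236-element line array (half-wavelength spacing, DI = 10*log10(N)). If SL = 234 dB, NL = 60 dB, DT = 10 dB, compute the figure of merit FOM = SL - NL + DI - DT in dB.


Step 1: DI = 10*log10(236) = 23.73 dB
Step 2: FOM = SL - NL + DI - DT = 234 - 60 + 23.73 - 10 = 187.73

187.73 dB


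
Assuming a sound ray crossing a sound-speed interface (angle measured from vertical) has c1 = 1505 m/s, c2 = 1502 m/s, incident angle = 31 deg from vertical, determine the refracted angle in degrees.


sin(theta2) = (c2/c1)*sin(theta1) = (1502/1505)*sin(31 deg) = 0.51401
theta2 = arcsin(0.51401) = 30.93

30.93 deg


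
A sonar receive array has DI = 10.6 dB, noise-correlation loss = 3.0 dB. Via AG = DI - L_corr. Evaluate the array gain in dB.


7.6 dB


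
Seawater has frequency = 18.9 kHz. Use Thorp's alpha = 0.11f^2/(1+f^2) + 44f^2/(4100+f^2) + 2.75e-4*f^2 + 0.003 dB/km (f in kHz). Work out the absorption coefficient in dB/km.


3.737 dB/km


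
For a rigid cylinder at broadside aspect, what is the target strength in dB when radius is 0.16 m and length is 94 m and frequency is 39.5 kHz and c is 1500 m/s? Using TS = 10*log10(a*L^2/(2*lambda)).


lambda = 1500/39500 = 0.03797 m
TS = 10*log10(0.16*94^2/(2*0.03797)) = 42.7

42.7 dB


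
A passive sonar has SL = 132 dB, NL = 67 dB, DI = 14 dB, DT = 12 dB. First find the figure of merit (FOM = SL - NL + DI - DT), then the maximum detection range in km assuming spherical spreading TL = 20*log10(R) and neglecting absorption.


Step 1: FOM = SL - NL + DI - DT = 132 - 67 + 14 - 12 = 67 dB
Step 2: at max range FOM = TL = 20*log10(R), so R = 10^(67/20) = 2238.72 m = 2.24 km

2.24 km


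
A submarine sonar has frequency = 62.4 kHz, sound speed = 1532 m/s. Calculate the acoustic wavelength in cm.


lambda = c/f = 1532 / 62400 = 0.0246 m = 2.46 cm

2.46 cm


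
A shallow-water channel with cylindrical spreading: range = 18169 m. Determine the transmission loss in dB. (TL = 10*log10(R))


TL = 10*log10(18169) = 42.59

42.59 dB


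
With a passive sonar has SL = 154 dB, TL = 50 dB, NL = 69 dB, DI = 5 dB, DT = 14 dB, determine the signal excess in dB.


SE = SL - TL - NL + DI - DT = 154 - 50 - 69 + 5 - 14 = 26

26 dB


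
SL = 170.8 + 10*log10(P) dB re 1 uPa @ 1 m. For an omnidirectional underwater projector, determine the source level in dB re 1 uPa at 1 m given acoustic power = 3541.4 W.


206.29 dB


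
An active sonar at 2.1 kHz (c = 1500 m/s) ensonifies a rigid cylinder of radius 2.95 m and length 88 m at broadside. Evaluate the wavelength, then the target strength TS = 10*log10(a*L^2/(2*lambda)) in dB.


Step 1: lambda = c/f = 1500/2100 = 0.71429 m
Step 2: TS = 10*log10(a*L^2/(2*lambda)) = 10*log10(2.95*88^2/(2*0.71429)) = 42.04

42.04 dB


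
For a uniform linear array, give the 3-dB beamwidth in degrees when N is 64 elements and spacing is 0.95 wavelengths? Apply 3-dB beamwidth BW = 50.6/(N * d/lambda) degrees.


BW = 50.6 / (64 * 0.95) = 50.6 / 60.8 = 0.83

0.83 deg


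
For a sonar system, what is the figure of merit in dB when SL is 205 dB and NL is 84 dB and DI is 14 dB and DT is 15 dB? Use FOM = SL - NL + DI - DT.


FOM = SL - NL + DI - DT = 205 - 84 + 14 - 15 = 120

120 dB


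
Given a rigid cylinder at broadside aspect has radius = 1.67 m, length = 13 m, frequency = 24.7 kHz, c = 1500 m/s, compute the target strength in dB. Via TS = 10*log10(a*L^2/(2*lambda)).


lambda = 1500/24700 = 0.06073 m
TS = 10*log10(1.67*13^2/(2*0.06073)) = 33.66

33.66 dB


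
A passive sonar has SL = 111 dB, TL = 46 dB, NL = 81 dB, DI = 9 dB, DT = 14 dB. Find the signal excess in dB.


-21 dB


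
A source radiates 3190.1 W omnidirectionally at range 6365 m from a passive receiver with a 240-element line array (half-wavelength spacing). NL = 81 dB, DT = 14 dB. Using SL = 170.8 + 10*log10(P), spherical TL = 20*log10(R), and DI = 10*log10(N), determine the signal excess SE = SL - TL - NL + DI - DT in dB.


Step 1: SL = 170.8 + 10*log10(3190.1) = 205.84 dB
Step 2: TL = 20*log10(6365) = 76.08 dB
Step 3: DI = 10*log10(240) = 23.8 dB
Step 4: SE = SL - TL - NL + DI - DT = 205.84 - 76.08 - 81 + 23.8 - 14 = 58.56

58.56 dB


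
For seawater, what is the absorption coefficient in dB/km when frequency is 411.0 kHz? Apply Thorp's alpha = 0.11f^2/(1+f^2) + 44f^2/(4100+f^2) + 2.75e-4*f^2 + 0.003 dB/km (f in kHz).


89.524 dB/km


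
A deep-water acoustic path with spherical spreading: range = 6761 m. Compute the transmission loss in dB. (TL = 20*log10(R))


TL = 20*log10(6761) = 76.6

76.6 dB


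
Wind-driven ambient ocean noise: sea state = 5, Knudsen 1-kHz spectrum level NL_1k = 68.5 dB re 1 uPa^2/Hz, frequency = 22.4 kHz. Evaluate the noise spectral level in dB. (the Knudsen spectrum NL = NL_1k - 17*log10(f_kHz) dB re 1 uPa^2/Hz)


NL = NL_1k - 17*log10(f_kHz) = 68.5 - 17*log10(22.4) = 68.5 - (22.95) = 45.55

45.55 dB


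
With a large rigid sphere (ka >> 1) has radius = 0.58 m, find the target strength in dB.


TS = 10*log10(0.58^2 / 4) = 10*log10(0.0841) = -10.75

-10.75 dB


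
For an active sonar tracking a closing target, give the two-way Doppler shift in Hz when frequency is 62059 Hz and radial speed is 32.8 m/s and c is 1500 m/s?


fd = 2*f*v/c = 2 * 62059 * 32.8 / 1500 = 2714.05

2714.05 Hz


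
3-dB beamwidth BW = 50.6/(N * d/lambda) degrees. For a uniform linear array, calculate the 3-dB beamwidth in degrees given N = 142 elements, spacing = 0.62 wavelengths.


BW = 50.6 / (142 * 0.62) = 50.6 / 88.04 = 0.57

0.57 deg


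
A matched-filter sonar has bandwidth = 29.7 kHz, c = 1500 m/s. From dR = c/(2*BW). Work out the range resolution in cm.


2.53 cm


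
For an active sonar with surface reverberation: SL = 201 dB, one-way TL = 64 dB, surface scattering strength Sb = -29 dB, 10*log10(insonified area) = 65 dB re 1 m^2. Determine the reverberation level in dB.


109 dB


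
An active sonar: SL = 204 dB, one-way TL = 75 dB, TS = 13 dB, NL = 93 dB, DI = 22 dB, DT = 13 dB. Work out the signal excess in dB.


SE = SL - 2*TL + TS - NL + DI - DT = 204 - 2*75 + (13) - 93 + 22 - 13 = -17

-17 dB


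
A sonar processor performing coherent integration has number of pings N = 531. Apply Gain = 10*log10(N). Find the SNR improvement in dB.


27.25 dB


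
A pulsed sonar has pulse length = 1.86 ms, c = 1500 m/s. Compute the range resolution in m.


dR = c*tau/2 = 1500 * 1.86e-3 / 2 = 1.395

1.395 m


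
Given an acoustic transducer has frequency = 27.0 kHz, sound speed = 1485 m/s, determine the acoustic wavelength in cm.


lambda = c/f = 1485 / 27000 = 0.055 m = 5.5 cm

5.5 cm


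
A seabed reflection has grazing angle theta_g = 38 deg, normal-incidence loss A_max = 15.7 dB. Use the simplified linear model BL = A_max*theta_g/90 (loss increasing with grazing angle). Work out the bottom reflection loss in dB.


BL = A_max * theta_g / 90 = 15.7 * 38 / 90 = 6.63

6.63 dB


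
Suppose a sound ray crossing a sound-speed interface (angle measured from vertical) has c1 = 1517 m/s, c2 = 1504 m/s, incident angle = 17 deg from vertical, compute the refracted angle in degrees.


sin(theta2) = (c2/c1)*sin(theta1) = (1504/1517)*sin(17 deg) = 0.28987
theta2 = arcsin(0.28987) = 16.85

16.85 deg


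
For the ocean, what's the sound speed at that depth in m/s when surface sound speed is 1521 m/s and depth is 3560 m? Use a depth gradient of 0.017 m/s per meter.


c = 1521 + 0.017 * 3560 = 1581.52

1581.52 m/s


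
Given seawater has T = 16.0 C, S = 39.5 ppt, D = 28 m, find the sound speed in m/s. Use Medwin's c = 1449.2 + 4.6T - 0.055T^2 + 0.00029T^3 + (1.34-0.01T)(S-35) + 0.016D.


1515.67 m/s


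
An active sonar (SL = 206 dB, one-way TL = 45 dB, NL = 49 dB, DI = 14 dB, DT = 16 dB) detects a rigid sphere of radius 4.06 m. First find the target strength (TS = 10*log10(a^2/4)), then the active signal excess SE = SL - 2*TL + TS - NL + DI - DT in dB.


Step 1: TS = 10*log10(4.06^2/4) = 6.15 dB
Step 2: SE = SL - 2*TL + TS - NL + DI - DT = 206 - 2*45 + (6.15) - 49 + 14 - 16 = 71.15

71.15 dB


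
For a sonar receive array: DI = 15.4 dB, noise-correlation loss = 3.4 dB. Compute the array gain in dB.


AG = DI - L_corr = 15.4 - 3.4 = 12.0

12.0 dB


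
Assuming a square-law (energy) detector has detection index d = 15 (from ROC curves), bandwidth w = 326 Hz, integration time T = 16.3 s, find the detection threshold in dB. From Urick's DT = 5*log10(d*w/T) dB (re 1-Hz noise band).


DT = 5*log10(d*w/T) = 5*log10(15 * 326 / 16.3) = 5*log10(300.0) = 12.39

12.39 dB


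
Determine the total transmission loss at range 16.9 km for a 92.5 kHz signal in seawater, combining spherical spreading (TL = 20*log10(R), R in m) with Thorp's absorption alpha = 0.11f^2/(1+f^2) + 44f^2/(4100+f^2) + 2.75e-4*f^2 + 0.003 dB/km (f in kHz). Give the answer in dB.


Step 1 (Thorp): alpha = 0.11*8556.25/(1+8556.25) + 44*8556.25/(4100+8556.25) + 2.75e-4*8556.25 + 0.003 = 32.2121 dB/km
Step 2: TL_spread = 20*log10(16900) = 84.56 dB
Step 3: TL_abs = alpha*R = 32.2121 * 16.9 = 544.38 dB
Step 4: TL_total = 84.56 + 544.38 = 628.94

628.94 dB


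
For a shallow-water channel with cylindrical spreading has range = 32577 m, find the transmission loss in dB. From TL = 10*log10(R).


TL = 10*log10(32577) = 45.13

45.13 dB


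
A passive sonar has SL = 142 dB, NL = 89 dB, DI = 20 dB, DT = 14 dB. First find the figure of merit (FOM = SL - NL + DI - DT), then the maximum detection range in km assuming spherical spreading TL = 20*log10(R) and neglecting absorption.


Step 1: FOM = SL - NL + DI - DT = 142 - 89 + 20 - 14 = 59 dB
Step 2: at max range FOM = TL = 20*log10(R), so R = 10^(59/20) = 891.25 m = 0.89 km

0.89 km


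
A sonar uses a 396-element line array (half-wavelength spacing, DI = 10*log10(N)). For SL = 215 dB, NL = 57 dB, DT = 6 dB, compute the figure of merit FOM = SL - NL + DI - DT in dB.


Step 1: DI = 10*log10(396) = 25.98 dB
Step 2: FOM = SL - NL + DI - DT = 215 - 57 + 25.98 - 6 = 177.98

177.98 dB


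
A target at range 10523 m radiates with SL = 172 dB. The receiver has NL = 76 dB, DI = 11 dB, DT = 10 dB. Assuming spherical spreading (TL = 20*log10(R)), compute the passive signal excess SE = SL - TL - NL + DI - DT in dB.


16.56 dB


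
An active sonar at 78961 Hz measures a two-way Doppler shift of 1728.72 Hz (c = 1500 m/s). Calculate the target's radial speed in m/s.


From fd = 2*f*v/c, v = c*fd/(2*f) = 1500 * 1728.72 / (2*78961) = 16.42

16.42 m/s


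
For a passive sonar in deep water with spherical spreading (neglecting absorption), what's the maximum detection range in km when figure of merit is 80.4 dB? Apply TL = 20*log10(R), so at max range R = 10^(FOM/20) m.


At max range FOM = TL, so 20*log10(R) = 80.4
R = 10^(80.4/20) = 10471.29 m = 10.47 km

10.47 km


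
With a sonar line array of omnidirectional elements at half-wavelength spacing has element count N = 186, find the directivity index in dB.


DI = 10*log10(186) = 22.7

22.7 dB


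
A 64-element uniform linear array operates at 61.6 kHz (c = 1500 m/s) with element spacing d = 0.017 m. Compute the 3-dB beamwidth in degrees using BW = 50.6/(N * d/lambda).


Step 1: lambda = 1500/61600 = 0.02435 m
Step 2: d/lambda = 0.017/0.02435 = 0.6982
Step 3: BW = 50.6/(N * d/lambda) = 50.6/(64 * 0.6982) = 1.13

1.13 deg


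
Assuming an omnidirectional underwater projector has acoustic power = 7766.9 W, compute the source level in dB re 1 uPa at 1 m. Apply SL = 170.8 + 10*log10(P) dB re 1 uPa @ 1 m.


209.7 dB


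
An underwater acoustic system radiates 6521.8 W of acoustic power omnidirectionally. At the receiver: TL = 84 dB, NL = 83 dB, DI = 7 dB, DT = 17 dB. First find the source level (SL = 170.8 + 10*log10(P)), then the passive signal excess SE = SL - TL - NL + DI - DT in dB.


Step 1: SL = 170.8 + 10*log10(6521.8) = 208.94 dB
Step 2: SE = SL - TL - NL + DI - DT = 208.94 - 84 - 83 + 7 - 17 = 31.94

31.94 dB


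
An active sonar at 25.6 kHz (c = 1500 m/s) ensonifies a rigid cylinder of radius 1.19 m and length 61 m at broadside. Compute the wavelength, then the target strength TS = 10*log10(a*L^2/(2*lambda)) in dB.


Step 1: lambda = c/f = 1500/25600 = 0.05859 m
Step 2: TS = 10*log10(a*L^2/(2*lambda)) = 10*log10(1.19*61^2/(2*0.05859)) = 45.77

45.77 dB


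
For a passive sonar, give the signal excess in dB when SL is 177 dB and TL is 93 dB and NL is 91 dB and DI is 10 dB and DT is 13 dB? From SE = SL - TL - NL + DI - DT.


SE = SL - TL - NL + DI - DT = 177 - 93 - 91 + 10 - 13 = -10

-10 dB


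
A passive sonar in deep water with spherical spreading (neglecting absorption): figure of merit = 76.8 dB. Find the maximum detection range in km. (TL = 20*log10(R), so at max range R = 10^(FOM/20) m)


At max range FOM = TL, so 20*log10(R) = 76.8
R = 10^(76.8/20) = 6918.31 m = 6.92 km

6.92 km


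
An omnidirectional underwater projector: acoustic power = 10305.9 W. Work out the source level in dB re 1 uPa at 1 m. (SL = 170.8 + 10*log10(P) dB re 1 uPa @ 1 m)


SL = 170.8 + 10*log10(10305.9) = 170.8 + 40.13 = 210.93

210.93 dB


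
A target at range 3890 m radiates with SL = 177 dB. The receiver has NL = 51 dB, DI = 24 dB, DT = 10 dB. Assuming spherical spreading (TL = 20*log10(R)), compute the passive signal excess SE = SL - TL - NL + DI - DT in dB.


68.2 dB


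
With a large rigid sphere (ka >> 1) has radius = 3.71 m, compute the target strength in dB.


5.37 dB


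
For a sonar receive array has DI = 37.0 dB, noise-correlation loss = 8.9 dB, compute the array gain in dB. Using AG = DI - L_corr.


28.1 dB


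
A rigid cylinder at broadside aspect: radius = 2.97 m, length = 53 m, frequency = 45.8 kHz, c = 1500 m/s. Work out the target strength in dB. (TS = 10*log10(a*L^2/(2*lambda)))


lambda = 1500/45800 = 0.03275 m
TS = 10*log10(2.97*53^2/(2*0.03275)) = 51.05

51.05 dB


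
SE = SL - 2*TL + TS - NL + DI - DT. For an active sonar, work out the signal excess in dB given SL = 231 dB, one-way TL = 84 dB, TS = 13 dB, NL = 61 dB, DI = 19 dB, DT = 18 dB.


SE = SL - 2*TL + TS - NL + DI - DT = 231 - 2*84 + (13) - 61 + 19 - 18 = 16

16 dB


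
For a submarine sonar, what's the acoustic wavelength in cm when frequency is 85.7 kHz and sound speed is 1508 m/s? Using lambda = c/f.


lambda = c/f = 1508 / 85700 = 0.0176 m = 1.76 cm

1.76 cm


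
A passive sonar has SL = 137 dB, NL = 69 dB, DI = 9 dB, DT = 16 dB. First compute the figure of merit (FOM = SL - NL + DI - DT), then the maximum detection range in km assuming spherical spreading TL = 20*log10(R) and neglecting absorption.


Step 1: FOM = SL - NL + DI - DT = 137 - 69 + 9 - 16 = 61 dB
Step 2: at max range FOM = TL = 20*log10(R), so R = 10^(61/20) = 1122.02 m = 1.12 km

1.12 km


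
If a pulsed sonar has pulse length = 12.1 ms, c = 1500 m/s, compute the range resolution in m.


dR = c*tau/2 = 1500 * 12.1e-3 / 2 = 9.075

9.075 m


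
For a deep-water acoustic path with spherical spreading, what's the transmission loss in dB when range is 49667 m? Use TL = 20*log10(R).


93.92 dB


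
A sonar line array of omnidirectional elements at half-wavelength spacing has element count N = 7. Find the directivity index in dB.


DI = 10*log10(7) = 8.45

8.45 dB


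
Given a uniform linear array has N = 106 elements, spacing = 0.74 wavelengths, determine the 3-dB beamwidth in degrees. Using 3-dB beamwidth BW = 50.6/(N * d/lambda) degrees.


BW = 50.6 / (106 * 0.74) = 50.6 / 78.44 = 0.65

0.65 deg


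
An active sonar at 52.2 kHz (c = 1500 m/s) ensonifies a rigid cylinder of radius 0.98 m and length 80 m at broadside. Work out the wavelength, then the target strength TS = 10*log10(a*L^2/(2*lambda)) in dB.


Step 1: lambda = c/f = 1500/52200 = 0.02874 m
Step 2: TS = 10*log10(a*L^2/(2*lambda)) = 10*log10(0.98*80^2/(2*0.02874)) = 50.38

50.38 dB


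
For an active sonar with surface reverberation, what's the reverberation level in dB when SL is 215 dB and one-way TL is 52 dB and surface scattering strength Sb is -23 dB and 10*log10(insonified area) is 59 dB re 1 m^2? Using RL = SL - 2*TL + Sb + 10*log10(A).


147 dB


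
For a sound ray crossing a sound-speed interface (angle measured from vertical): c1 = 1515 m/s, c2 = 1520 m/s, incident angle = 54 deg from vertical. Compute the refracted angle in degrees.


54.26 deg


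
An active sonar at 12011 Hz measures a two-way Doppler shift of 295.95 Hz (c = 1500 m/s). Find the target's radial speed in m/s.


From fd = 2*f*v/c, v = c*fd/(2*f) = 1500 * 295.95 / (2*12011) = 18.48

18.48 m/s


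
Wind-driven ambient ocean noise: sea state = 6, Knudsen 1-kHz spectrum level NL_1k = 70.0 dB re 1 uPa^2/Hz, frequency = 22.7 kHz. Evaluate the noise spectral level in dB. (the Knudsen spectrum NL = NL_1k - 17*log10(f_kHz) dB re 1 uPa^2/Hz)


NL = NL_1k - 17*log10(f_kHz) = 70.0 - 17*log10(22.7) = 70.0 - (23.05) = 46.95

46.95 dB


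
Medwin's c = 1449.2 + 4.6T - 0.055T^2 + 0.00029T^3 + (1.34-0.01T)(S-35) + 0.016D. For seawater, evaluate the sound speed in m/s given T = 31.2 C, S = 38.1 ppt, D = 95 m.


c = 1449.2 + 4.6*31.2 - 0.055*31.2^2 + 0.00029*31.2^3 + (1.34 - 0.01*31.2)*(38.1 - 35) + 0.016*95 = 1552.7

1552.7 m/s


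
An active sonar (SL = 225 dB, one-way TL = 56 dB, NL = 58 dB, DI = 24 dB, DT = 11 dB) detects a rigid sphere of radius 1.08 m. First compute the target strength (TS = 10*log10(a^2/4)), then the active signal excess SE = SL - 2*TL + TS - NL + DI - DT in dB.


Step 1: TS = 10*log10(1.08^2/4) = -5.35 dB
Step 2: SE = SL - 2*TL + TS - NL + DI - DT = 225 - 2*56 + (-5.35) - 58 + 24 - 11 = 62.65

62.65 dB


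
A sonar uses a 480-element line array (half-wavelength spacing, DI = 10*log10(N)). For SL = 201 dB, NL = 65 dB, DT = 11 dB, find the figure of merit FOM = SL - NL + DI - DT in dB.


Step 1: DI = 10*log10(480) = 26.81 dB
Step 2: FOM = SL - NL + DI - DT = 201 - 65 + 26.81 - 11 = 151.81

151.81 dB


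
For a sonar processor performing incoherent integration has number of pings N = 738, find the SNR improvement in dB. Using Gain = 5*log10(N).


Gain = 5*log10(738) = 14.34

14.34 dB


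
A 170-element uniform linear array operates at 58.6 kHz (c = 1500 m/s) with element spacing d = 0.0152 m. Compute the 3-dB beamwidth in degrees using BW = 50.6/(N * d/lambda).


0.5 deg


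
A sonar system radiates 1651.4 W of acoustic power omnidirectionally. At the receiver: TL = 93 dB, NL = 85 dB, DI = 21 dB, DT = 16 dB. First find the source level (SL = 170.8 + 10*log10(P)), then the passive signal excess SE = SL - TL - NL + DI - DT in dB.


Step 1: SL = 170.8 + 10*log10(1651.4) = 202.98 dB
Step 2: SE = SL - TL - NL + DI - DT = 202.98 - 93 - 85 + 21 - 16 = 29.98

29.98 dB


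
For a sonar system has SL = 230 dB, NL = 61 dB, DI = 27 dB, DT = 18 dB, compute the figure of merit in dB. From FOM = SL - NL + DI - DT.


FOM = SL - NL + DI - DT = 230 - 61 + 27 - 18 = 178

178 dB


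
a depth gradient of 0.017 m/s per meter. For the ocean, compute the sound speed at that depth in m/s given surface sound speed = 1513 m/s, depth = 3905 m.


c = 1513 + 0.017 * 3905 = 1579.385

1579.385 m/s


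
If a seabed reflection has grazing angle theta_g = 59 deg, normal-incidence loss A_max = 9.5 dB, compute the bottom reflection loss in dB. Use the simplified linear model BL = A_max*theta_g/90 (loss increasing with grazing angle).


BL = A_max * theta_g / 90 = 9.5 * 59 / 90 = 6.23

6.23 dB


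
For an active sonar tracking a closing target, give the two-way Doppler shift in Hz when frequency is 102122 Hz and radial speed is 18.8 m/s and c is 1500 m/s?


fd = 2*f*v/c = 2 * 102122 * 18.8 / 1500 = 2559.86

2559.86 Hz


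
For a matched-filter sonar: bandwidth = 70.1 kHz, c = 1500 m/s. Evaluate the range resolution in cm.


1.07 cm


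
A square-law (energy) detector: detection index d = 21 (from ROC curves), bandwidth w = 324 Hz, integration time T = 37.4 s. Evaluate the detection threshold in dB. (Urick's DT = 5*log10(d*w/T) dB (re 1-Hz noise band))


DT = 5*log10(d*w/T) = 5*log10(21 * 324 / 37.4) = 5*log10(181.93) = 11.3

11.3 dB


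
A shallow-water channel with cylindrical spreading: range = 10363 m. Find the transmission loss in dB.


40.15 dB


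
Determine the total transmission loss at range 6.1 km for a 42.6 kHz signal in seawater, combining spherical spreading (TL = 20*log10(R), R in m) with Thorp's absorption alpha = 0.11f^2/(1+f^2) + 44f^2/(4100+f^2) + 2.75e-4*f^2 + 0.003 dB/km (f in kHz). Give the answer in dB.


Step 1 (Thorp): alpha = 0.11*1814.76/(1+1814.76) + 44*1814.76/(4100+1814.76) + 2.75e-4*1814.76 + 0.003 = 14.112 dB/km
Step 2: TL_spread = 20*log10(6100) = 75.71 dB
Step 3: TL_abs = alpha*R = 14.112 * 6.1 = 86.08 dB
Step 4: TL_total = 75.71 + 86.08 = 161.79

161.79 dB


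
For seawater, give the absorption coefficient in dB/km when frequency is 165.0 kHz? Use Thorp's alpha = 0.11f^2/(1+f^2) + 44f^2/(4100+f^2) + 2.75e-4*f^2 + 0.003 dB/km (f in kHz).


45.841 dB/km


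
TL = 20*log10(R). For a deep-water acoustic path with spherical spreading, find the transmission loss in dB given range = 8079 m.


78.15 dB


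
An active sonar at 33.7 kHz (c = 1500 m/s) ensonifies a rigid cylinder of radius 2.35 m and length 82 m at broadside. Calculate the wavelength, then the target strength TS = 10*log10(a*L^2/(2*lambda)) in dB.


Step 1: lambda = c/f = 1500/33700 = 0.04451 m
Step 2: TS = 10*log10(a*L^2/(2*lambda)) = 10*log10(2.35*82^2/(2*0.04451)) = 52.49

52.49 dB


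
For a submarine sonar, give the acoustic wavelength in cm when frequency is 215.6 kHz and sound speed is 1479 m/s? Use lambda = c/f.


lambda = c/f = 1479 / 215600 = 0.0069 m = 0.69 cm

0.69 cm


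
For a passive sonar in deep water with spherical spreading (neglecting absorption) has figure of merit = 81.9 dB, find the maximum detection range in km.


At max range FOM = TL, so 20*log10(R) = 81.9
R = 10^(81.9/20) = 12445.15 m = 12.45 km

12.45 km


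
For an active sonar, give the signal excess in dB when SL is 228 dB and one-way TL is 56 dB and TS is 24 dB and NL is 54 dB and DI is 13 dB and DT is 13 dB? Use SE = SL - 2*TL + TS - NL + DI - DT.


SE = SL - 2*TL + TS - NL + DI - DT = 228 - 2*56 + (24) - 54 + 13 - 13 = 86

86 dB


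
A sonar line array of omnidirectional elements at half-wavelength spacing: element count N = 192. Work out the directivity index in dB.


DI = 10*log10(192) = 22.83

22.83 dB


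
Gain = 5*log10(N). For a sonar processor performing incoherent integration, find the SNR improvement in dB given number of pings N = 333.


Gain = 5*log10(333) = 12.61

12.61 dB


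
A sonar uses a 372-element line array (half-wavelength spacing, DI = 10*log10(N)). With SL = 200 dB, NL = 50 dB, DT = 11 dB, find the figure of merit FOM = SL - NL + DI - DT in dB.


164.71 dB


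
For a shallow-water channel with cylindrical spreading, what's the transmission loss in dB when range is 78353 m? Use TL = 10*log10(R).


TL = 10*log10(78353) = 48.94

48.94 dB


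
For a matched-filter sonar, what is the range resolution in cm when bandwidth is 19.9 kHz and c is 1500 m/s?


3.77 cm


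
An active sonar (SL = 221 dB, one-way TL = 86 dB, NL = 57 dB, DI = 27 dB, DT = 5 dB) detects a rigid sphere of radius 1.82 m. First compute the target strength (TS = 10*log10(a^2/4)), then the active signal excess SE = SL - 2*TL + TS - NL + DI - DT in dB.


Step 1: TS = 10*log10(1.82^2/4) = -0.82 dB
Step 2: SE = SL - 2*TL + TS - NL + DI - DT = 221 - 2*86 + (-0.82) - 57 + 27 - 5 = 13.18

13.18 dB


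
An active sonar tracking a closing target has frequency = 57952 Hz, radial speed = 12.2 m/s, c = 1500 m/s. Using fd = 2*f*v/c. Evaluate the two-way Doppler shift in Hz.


942.69 Hz


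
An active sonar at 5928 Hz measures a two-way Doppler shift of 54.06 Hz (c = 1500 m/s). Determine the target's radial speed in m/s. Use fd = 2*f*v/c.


From fd = 2*f*v/c, v = c*fd/(2*f) = 1500 * 54.06 / (2*5928) = 6.84

6.84 m/s


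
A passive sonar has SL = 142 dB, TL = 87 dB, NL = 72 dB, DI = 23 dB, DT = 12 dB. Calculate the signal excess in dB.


SE = SL - TL - NL + DI - DT = 142 - 87 - 72 + 23 - 12 = -6

-6 dB


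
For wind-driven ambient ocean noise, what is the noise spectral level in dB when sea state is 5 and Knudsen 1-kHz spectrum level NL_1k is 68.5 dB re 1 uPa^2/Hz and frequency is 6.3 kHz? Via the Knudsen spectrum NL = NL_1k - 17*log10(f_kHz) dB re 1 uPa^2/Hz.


54.91 dB


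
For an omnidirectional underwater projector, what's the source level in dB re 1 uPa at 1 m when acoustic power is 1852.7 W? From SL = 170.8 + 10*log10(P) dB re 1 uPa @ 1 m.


203.48 dB


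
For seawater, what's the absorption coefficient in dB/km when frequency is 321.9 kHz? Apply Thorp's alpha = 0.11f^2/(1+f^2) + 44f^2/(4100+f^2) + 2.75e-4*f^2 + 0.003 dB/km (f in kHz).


f^2 = 103619.61
alpha = 0.11*103619.61/(1+103619.61) + 44*103619.61/(4100+103619.61) + 2.75e-4*103619.61 + 0.003 = 70.934

70.934 dB/km


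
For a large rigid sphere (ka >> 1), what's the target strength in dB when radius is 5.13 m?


TS = 10*log10(5.13^2 / 4) = 10*log10(6.579225) = 8.18

8.18 dB


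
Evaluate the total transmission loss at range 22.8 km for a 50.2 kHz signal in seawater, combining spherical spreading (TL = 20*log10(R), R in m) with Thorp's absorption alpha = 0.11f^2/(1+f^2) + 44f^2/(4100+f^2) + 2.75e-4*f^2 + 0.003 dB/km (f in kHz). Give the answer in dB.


Step 1 (Thorp): alpha = 0.11*2520.04/(1+2520.04) + 44*2520.04/(4100+2520.04) + 2.75e-4*2520.04 + 0.003 = 17.5554 dB/km
Step 2: TL_spread = 20*log10(22800) = 87.16 dB
Step 3: TL_abs = alpha*R = 17.5554 * 22.8 = 400.26 dB
Step 4: TL_total = 87.16 + 400.26 = 487.42

487.42 dB


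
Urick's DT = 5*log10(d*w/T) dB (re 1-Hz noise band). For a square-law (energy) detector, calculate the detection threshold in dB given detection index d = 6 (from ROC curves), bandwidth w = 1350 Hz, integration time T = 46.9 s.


11.19 dB


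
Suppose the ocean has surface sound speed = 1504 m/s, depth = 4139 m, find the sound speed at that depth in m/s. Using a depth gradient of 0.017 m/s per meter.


1574.363 m/s


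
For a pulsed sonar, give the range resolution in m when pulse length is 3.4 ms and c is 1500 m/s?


dR = c*tau/2 = 1500 * 3.4e-3 / 2 = 2.55

2.55 m


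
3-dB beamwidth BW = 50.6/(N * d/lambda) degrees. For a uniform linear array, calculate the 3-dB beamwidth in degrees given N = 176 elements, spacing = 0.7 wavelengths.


0.41 deg


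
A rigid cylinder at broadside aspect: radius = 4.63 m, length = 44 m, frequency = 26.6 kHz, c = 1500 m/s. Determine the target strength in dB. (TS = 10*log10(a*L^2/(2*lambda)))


49.0 dB


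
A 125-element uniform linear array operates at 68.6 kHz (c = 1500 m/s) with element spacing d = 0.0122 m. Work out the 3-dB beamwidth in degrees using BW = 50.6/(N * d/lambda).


0.73 deg


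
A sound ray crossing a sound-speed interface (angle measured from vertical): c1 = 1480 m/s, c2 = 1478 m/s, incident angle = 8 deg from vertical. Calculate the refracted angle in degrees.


sin(theta2) = (c2/c1)*sin(theta1) = (1478/1480)*sin(8 deg) = 0.13899
theta2 = arcsin(0.13899) = 7.99

7.99 deg


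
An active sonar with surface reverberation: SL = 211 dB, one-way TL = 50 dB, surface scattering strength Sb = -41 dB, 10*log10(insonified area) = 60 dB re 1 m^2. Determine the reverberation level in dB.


130 dB


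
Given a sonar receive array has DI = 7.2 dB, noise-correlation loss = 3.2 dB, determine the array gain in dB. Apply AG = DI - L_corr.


4.0 dB


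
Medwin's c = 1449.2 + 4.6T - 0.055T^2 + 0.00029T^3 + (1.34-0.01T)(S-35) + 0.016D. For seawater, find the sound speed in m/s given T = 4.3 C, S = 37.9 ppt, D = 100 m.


c = 1449.2 + 4.6*4.3 - 0.055*4.3^2 + 0.00029*4.3^3 + (1.34 - 0.01*4.3)*(37.9 - 35) + 0.016*100 = 1473.35

1473.35 m/s


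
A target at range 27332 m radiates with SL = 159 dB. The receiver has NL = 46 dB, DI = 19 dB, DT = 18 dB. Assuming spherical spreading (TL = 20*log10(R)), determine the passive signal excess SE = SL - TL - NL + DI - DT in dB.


Step 1: TL = 20*log10(27332) = 88.73 dB
Step 2: SE = 159 - 88.73 - 46 + 19 - 18 = 25.27

25.27 dB


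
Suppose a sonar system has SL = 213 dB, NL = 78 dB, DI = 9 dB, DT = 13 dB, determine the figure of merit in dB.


131 dB


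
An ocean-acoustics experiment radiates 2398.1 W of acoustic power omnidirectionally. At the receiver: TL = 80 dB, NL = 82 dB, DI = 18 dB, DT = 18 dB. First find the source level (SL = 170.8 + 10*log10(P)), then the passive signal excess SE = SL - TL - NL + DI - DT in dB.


Step 1: SL = 170.8 + 10*log10(2398.1) = 204.6 dB
Step 2: SE = SL - TL - NL + DI - DT = 204.6 - 80 - 82 + 18 - 18 = 42.6

42.6 dB


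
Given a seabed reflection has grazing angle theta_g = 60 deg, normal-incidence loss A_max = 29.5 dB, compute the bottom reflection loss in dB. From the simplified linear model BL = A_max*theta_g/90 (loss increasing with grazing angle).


19.67 dB


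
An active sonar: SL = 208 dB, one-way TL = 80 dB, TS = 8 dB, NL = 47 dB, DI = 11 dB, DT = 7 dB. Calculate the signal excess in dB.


13 dB


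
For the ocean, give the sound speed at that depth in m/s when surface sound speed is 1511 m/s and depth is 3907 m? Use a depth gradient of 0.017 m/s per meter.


c = 1511 + 0.017 * 3907 = 1577.419

1577.419 m/s


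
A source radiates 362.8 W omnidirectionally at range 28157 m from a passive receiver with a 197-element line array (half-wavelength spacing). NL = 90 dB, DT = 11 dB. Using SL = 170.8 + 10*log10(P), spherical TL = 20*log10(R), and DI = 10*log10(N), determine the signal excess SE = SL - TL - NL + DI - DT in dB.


29.35 dB


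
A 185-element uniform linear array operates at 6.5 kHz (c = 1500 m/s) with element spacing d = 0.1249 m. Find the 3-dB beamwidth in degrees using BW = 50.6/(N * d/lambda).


Step 1: lambda = 1500/6500 = 0.23077 m
Step 2: d/lambda = 0.1249/0.23077 = 0.5412
Step 3: BW = 50.6/(N * d/lambda) = 50.6/(185 * 0.5412) = 0.51

0.51 deg


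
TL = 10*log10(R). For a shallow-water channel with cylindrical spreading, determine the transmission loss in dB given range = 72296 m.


TL = 10*log10(72296) = 48.59

48.59 dB


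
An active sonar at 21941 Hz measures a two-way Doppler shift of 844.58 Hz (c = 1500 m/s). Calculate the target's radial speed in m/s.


From fd = 2*f*v/c, v = c*fd/(2*f) = 1500 * 844.58 / (2*21941) = 28.87

28.87 m/s


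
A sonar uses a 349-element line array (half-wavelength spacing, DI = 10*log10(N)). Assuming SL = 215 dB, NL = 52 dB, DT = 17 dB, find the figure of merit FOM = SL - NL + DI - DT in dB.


Step 1: DI = 10*log10(349) = 25.43 dB
Step 2: FOM = SL - NL + DI - DT = 215 - 52 + 25.43 - 17 = 171.43

171.43 dB


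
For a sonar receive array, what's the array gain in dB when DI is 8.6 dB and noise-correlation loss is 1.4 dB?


AG = DI - L_corr = 8.6 - 1.4 = 7.2

7.2 dB


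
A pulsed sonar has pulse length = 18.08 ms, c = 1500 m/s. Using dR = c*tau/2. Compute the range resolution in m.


dR = c*tau/2 = 1500 * 18.08e-3 / 2 = 13.56

13.56 m


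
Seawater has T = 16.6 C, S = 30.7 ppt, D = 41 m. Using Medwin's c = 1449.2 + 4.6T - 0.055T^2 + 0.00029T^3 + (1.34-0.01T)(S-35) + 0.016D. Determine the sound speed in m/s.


1507.34 m/s


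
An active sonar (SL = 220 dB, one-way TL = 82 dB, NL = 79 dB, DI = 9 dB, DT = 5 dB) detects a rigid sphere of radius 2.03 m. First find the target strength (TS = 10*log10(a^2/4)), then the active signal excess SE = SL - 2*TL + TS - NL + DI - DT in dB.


Step 1: TS = 10*log10(2.03^2/4) = 0.13 dB
Step 2: SE = SL - 2*TL + TS - NL + DI - DT = 220 - 2*82 + (0.13) - 79 + 9 - 5 = -18.87

-18.87 dB


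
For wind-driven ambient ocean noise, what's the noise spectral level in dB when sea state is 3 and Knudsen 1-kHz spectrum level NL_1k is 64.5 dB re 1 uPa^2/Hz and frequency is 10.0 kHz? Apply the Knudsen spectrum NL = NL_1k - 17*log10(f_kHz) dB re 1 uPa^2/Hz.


47.5 dB


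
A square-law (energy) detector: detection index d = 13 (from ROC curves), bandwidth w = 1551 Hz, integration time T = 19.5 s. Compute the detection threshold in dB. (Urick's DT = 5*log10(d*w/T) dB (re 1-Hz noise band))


DT = 5*log10(d*w/T) = 5*log10(13 * 1551 / 19.5) = 5*log10(1034.0) = 15.07

15.07 dB


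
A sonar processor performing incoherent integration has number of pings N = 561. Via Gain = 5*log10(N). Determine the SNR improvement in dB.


Gain = 5*log10(561) = 13.74

13.74 dB


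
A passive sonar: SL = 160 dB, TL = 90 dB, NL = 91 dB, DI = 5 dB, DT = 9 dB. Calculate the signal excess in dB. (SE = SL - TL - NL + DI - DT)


SE = SL - TL - NL + DI - DT = 160 - 90 - 91 + 5 - 9 = -25

-25 dB


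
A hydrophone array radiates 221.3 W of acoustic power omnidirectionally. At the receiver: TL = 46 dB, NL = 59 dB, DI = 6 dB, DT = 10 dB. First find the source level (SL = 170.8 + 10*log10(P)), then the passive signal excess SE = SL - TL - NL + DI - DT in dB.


Step 1: SL = 170.8 + 10*log10(221.3) = 194.25 dB
Step 2: SE = SL - TL - NL + DI - DT = 194.25 - 46 - 59 + 6 - 10 = 85.25

85.25 dB


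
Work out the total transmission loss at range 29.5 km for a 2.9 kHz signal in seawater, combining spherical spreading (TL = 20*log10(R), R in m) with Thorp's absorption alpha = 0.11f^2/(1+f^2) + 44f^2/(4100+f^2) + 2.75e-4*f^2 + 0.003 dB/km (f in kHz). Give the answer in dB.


95.11 dB


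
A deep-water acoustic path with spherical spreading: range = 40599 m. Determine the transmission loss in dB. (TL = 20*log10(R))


92.17 dB


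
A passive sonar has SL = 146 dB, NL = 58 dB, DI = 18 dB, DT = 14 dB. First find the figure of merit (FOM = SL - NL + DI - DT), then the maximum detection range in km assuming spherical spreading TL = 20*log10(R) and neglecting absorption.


Step 1: FOM = SL - NL + DI - DT = 146 - 58 + 18 - 14 = 92 dB
Step 2: at max range FOM = TL = 20*log10(R), so R = 10^(92/20) = 39810.72 m = 39.81 km

39.81 km


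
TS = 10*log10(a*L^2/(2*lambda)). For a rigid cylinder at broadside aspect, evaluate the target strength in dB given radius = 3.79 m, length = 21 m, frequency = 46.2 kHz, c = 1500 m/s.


lambda = 1500/46200 = 0.03247 m
TS = 10*log10(3.79*21^2/(2*0.03247)) = 44.11

44.11 dB


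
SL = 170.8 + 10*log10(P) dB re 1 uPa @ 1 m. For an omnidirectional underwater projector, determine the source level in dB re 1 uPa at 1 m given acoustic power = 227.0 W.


194.36 dB


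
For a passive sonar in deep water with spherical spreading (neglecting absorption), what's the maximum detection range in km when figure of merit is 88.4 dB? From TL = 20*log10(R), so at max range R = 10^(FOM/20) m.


At max range FOM = TL, so 20*log10(R) = 88.4
R = 10^(88.4/20) = 26302.68 m = 26.3 km

26.3 km


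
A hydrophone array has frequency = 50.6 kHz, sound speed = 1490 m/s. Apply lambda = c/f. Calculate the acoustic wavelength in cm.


2.94 cm


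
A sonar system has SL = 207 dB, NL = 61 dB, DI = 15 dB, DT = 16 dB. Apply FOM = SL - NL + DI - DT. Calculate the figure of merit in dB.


145 dB


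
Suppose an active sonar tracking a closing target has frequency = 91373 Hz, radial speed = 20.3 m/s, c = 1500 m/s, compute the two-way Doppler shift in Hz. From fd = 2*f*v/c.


2473.16 Hz


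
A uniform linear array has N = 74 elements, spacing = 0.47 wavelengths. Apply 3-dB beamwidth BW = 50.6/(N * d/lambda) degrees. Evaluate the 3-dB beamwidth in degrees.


1.45 deg


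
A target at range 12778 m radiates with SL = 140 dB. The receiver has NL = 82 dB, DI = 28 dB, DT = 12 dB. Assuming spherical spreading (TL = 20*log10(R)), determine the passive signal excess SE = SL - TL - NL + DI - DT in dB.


Step 1: TL = 20*log10(12778) = 82.13 dB
Step 2: SE = 140 - 82.13 - 82 + 28 - 12 = -8.13

-8.13 dB


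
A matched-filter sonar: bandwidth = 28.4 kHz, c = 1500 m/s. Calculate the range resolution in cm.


2.64 cm


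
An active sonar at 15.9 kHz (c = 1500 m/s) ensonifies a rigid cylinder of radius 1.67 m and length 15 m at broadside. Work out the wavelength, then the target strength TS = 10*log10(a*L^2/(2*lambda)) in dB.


Step 1: lambda = c/f = 1500/15900 = 0.09434 m
Step 2: TS = 10*log10(a*L^2/(2*lambda)) = 10*log10(1.67*15^2/(2*0.09434)) = 32.99

32.99 dB


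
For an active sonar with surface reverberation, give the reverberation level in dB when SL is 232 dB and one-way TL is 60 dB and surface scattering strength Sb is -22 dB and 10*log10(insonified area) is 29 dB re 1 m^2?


119 dB


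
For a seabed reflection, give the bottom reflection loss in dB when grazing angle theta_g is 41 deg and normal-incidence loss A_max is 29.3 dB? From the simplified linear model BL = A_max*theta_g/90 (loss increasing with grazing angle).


BL = A_max * theta_g / 90 = 29.3 * 41 / 90 = 13.35

13.35 dB


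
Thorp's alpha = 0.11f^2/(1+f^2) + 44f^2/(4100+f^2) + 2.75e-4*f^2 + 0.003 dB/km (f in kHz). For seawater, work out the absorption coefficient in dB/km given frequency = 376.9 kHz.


81.943 dB/km


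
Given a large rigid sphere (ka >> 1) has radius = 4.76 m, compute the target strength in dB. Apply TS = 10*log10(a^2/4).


TS = 10*log10(4.76^2 / 4) = 10*log10(5.6644) = 7.53

7.53 dB


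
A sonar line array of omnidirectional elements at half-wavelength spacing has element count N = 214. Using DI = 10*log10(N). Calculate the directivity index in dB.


DI = 10*log10(214) = 23.3

23.3 dB


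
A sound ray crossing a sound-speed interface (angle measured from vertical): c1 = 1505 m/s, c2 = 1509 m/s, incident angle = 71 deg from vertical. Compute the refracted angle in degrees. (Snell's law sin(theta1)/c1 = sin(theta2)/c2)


sin(theta2) = (c2/c1)*sin(theta1) = (1509/1505)*sin(71 deg) = 0.94803
theta2 = arcsin(0.94803) = 71.45

71.45 deg


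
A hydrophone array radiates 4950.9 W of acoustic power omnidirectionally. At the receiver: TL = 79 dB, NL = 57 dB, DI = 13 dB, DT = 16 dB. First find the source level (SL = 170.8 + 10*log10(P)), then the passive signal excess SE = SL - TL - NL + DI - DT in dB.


Step 1: SL = 170.8 + 10*log10(4950.9) = 207.75 dB
Step 2: SE = SL - TL - NL + DI - DT = 207.75 - 79 - 57 + 13 - 16 = 68.75

68.75 dB


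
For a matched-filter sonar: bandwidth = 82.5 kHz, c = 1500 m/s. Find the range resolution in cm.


dR = c/(2*BW) = 1500 / (2 * 82.5e3) = 0.0091 m = 0.91 cm

0.91 cm


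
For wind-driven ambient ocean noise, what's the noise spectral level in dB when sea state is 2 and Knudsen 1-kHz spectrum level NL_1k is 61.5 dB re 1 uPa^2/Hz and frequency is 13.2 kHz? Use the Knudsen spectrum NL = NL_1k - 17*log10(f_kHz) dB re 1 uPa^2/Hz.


NL = NL_1k - 17*log10(f_kHz) = 61.5 - 17*log10(13.2) = 61.5 - (19.05) = 42.45

42.45 dB
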